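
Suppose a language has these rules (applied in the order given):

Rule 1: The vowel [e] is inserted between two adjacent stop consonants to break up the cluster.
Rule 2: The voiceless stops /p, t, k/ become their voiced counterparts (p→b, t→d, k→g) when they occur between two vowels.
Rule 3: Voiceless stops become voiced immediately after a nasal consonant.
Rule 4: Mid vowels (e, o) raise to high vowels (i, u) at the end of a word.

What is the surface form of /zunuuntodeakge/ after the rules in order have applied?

zunuundodeagegi

Rule 1 (stop-cluster e-epenthesis): /k/ and /g/ form a stop–stop cluster, so [e] is inserted between them. /zunuuntodeakge/ → zunuuntodeakege.
Rule 2 (intervocalic voicing): /k/ is a voiceless stop between vowels /a/ and /e/, so it voices to [g]. /zunuuntodeakege/ → zunuuntodeagege.
Rule 3 (post-nasal voicing): /t/ is a voiceless stop immediately after the nasal /n/, so it voices to [d]. /zunuuntodeagege/ → zunuundodeagege.
Rule 4 (final vowel raising): /e/ is a mid vowel in word-final position, so it raises to [i]. /zunuundodeagege/ → zunuundodeagegi.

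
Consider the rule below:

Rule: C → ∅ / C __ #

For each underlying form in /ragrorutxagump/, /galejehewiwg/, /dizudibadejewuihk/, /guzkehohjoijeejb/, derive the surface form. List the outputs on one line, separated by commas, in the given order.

ragrorutxagum, galejehewiw, dizudibadejewuih, guzkehohjoijeej

/ragrorutxagump/: /p/ is the second consonant of a word-final cluster /mp/, so it deletes. → [ragrorutxagum].
/galejehewiwg/: /g/ is the second consonant of a word-final cluster /wg/, so it deletes. → [galejehewiw].
/dizudibadejewuihk/: /k/ is the second consonant of a word-final cluster /hk/, so it deletes. → [dizudibadejewuih].
/guzkehohjoijeejb/: /b/ is the second consonant of a word-final cluster /jb/, so it deletes. → [guzkehohjoijeej].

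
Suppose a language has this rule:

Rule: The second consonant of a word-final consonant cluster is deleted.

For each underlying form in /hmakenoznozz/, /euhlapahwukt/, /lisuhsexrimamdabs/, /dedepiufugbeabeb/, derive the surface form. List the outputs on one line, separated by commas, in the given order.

/hmakenoznozz/: /z/ is the second consonant of a word-final cluster /zz/, so it deletes. → [hmakenoznoz].
/euhlapahwukt/: /t/ is the second consonant of a word-final cluster /kt/, so it deletes. → [euhlapahwuk].
/lisuhsexrimamdabs/: /s/ is the second consonant of a word-final cluster /bs/, so it deletes. → [lisuhsexrimamdab].
/dedepiufugbeabeb/: the rule's environment is not met; surfaces unchanged as [dedepiufugbeabeb].

hmakenoznoz, euhlapahwuk, lisuhsexrimamdab, dedepiufugbeabeb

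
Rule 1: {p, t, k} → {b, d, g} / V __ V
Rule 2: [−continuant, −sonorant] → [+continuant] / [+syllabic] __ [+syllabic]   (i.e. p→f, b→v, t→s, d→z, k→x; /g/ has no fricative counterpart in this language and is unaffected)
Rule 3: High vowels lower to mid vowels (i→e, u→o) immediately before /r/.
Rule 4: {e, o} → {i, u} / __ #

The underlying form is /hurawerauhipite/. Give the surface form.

horawerauhivizi

Rule 1 (intervocalic voicing): /p/ is a voiceless stop between vowels /i/ and /i/, so it voices to [b]. /t/ is a voiceless stop between vowels /i/ and /e/, so it voices to [d]. /hurawerauhipite/ → hurawerauhibide.
Rule 2 (intervocalic spirantization): /b/ is a stop between vowels /i/ and /i/, so it spirantizes to the fricative [v]. /d/ is a stop between vowels /i/ and /e/, so it spirantizes to the fricative [z]. /hurawerauhibide/ → hurawerauhivize.
Rule 3 (pre-rhotic lowering): /u/ is a high vowel immediately before /r/, so it lowers to [o]. /hurawerauhivize/ → horawerauhivize.
Rule 4 (final vowel raising): /e/ is a mid vowel in word-final position, so it raises to [i]. /horawerauhivize/ → horawerauhivizi.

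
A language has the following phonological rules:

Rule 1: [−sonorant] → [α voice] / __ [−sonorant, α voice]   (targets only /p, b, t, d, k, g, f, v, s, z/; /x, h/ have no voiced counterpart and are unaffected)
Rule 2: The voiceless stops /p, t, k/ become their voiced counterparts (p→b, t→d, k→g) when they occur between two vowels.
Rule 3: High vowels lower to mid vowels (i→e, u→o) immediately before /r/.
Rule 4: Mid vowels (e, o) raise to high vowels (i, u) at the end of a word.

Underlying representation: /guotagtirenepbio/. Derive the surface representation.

Rule 1 (regressive voicing assimilation): /g/ precedes the voiceless obstruent /t/, so it devoices to [k] by assimilation. /p/ precedes the voiced obstruent /b/, so it voices to [b] by assimilation. /guotagtirenepbio/ → guotaktirenebbio.
Rule 2 (intervocalic voicing): /t/ is a voiceless stop between vowels /o/ and /a/, so it voices to [d]. /guotaktirenebbio/ → guodaktirenebbio.
Rule 3 (pre-rhotic lowering): /i/ is a high vowel immediately before /r/, so it lowers to [e]. /guodaktirenebbio/ → guodakterenebbio.
Rule 4 (final vowel raising): /o/ is a mid vowel in word-final position, so it raises to [u]. /guodakterenebbio/ → guodakterenebbiu.

guodakterenebbiu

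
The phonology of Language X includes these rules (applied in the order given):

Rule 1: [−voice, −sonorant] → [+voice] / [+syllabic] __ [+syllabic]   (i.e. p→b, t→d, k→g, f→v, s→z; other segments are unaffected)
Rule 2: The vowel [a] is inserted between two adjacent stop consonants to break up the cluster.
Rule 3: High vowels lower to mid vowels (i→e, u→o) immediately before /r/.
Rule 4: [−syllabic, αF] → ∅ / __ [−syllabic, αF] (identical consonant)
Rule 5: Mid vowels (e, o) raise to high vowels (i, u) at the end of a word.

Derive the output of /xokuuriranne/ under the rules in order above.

xoguorerani

Rule 1 (intervocalic voicing): /k/ is a voiceless obstruent between vowels /o/ and /u/, so it voices to [g]. /xokuuriranne/ → xoguuriranne.
Rule 2 (stop-cluster a-epenthesis): no segment meets the environment; /xoguuriranne/ is unchanged.
Rule 3 (pre-rhotic lowering): /u/ is a high vowel immediately before /r/, so it lowers to [o]. /i/ is a high vowel immediately before /r/, so it lowers to [e]. /xoguuriranne/ → xoguoreranne.
Rule 4 (degemination): /nn/ is a geminate; the first /n/ deletes. /xoguoreranne/ → xoguorerane.
Rule 5 (final vowel raising): /e/ is a mid vowel in word-final position, so it raises to [i]. /xoguorerane/ → xoguorerani.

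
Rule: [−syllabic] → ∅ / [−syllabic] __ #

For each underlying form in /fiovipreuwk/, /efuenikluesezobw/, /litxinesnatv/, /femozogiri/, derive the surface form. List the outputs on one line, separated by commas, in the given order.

fiovipreuw, efuenikluesezob, litxinesnat, femozogiri

/fiovipreuwk/: /k/ is the second consonant of a word-final cluster /wk/, so it deletes. → [fiovipreuw].
/efuenikluesezobw/: /w/ is the second consonant of a word-final cluster /bw/, so it deletes. → [efuenikluesezob].
/litxinesnatv/: /v/ is the second consonant of a word-final cluster /tv/, so it deletes. → [litxinesnat].
/femozogiri/: the rule's environment is not met; surfaces unchanged as [femozogiri].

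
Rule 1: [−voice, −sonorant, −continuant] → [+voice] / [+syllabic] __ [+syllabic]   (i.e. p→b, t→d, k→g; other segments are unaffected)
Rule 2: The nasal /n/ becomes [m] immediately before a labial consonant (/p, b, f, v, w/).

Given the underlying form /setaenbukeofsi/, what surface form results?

sedaembugeofsi

Rule 1 (intervocalic voicing): /t/ is a voiceless stop between vowels /e/ and /a/, so it voices to [d]. /k/ is a voiceless stop between vowels /u/ and /e/, so it voices to [g]. /setaenbukeofsi/ → sedaenbugeofsi.
Rule 2 (nasal place assimilation): /n/ precedes the labial consonant /b/, so it assimilates in place to [m]. /sedaenbugeofsi/ → sedaembugeofsi.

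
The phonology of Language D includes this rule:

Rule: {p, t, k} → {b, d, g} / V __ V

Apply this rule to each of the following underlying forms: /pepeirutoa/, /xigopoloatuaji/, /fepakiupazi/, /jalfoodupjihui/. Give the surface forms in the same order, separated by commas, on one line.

pebeirudoa, xigoboloaduaji, febagiubazi, jalfoodupjihui

/pepeirutoa/: /p/ is a voiceless stop between vowels /e/ and /e/, so it voices to [b]. /t/ is a voiceless stop between vowels /u/ and /o/, so it voices to [d]. → [pebeirudoa].
/xigopoloatuaji/: /p/ is a voiceless stop between vowels /o/ and /o/, so it voices to [b]. /t/ is a voiceless stop between vowels /a/ and /u/, so it voices to [d]. → [xigoboloaduaji].
/fepakiupazi/: /p/ is a voiceless stop between vowels /e/ and /a/, so it voices to [b]. /k/ is a voiceless stop between vowels /a/ and /i/, so it voices to [g]. /p/ is a voiceless stop between vowels /u/ and /a/, so it voices to [b]. → [febagiubazi].
/jalfoodupjihui/: the rule's environment is not met; surfaces unchanged as [jalfoodupjihui].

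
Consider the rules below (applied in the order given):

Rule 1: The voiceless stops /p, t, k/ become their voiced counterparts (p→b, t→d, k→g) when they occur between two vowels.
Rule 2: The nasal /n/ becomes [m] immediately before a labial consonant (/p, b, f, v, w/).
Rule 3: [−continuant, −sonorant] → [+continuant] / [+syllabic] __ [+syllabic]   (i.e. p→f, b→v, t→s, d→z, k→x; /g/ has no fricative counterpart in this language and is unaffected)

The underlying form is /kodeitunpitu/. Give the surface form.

kozeizumpizu

Rule 1 (intervocalic voicing): /t/ is a voiceless stop between vowels /i/ and /u/, so it voices to [d]. /t/ is a voiceless stop between vowels /i/ and /u/, so it voices to [d]. /kodeitunpitu/ → kodeidunpidu.
Rule 2 (nasal place assimilation): /n/ precedes the labial consonant /p/, so it assimilates in place to [m]. /kodeidunpidu/ → kodeidumpidu.
Rule 3 (intervocalic spirantization): /d/ is a stop between vowels /o/ and /e/, so it spirantizes to the fricative [z]. /d/ is a stop between vowels /i/ and /u/, so it spirantizes to the fricative [z]. /d/ is a stop between vowels /i/ and /u/, so it spirantizes to the fricative [z]. /kodeidumpidu/ → kozeizumpizu.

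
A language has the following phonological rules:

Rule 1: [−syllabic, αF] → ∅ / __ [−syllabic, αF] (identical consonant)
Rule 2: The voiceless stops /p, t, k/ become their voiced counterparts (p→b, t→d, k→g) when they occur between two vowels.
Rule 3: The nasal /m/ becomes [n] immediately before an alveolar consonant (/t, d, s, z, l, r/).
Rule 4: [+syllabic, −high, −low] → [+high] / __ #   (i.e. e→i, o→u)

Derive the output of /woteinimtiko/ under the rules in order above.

Rule 1 (degemination): no segment meets the environment; /woteinimtiko/ is unchanged.
Rule 2 (intervocalic voicing): /t/ is a voiceless stop between vowels /o/ and /e/, so it voices to [d]. /k/ is a voiceless stop between vowels /i/ and /o/, so it voices to [g]. /woteinimtiko/ → wodeinimtigo.
Rule 3 (nasal place assimilation): /m/ precedes the alveolar consonant /t/, so it assimilates in place to [n]. /wodeinimtigo/ → wodeinintigo.
Rule 4 (final vowel raising): /o/ is a mid vowel in word-final position, so it raises to [u]. /wodeinintigo/ → wodeinintigu.

wodeinintigu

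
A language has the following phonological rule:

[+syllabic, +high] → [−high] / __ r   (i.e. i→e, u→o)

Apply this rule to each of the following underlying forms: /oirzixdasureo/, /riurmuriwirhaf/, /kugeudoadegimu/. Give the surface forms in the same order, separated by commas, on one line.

oerzixdasoreo, riormoriwerhaf, kugeudoadegimu

/oirzixdasureo/: /i/ is a high vowel immediately before /r/, so it lowers to [e]. /u/ is a high vowel immediately before /r/, so it lowers to [o]. → [oerzixdasoreo].
/riurmuriwirhaf/: /u/ is a high vowel immediately before /r/, so it lowers to [o]. /u/ is a high vowel immediately before /r/, so it lowers to [o]. /i/ is a high vowel immediately before /r/, so it lowers to [e]. → [riormoriwerhaf].
/kugeudoadegimu/: the rule's environment is not met; surfaces unchanged as [kugeudoadegimu].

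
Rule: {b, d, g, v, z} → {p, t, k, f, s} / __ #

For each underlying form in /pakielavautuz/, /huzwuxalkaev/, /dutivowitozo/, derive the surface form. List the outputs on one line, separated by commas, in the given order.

/pakielavautuz/: /z/ is a voiced obstruent in word-final position, so it devoices to [s]. → [pakielavautus].
/huzwuxalkaev/: /v/ is a voiced obstruent in word-final position, so it devoices to [f]. → [huzwuxalkaef].
/dutivowitozo/: the rule's environment is not met; surfaces unchanged as [dutivowitozo].

pakielavautus, huzwuxalkaef, dutivowitozo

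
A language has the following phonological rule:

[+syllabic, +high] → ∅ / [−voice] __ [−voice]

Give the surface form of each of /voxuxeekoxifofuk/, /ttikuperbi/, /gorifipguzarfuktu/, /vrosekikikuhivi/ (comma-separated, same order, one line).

/voxuxeekoxifofuk/: /u/ is a high vowel flanked by voiceless consonants /x/ and /x/, so it deletes. /i/ is a high vowel flanked by voiceless consonants /x/ and /f/, so it deletes. /u/ is a high vowel flanked by voiceless consonants /f/ and /k/, so it deletes. → [voxxeekoxfofk].
/ttikuperbi/: /i/ is a high vowel flanked by voiceless consonants /t/ and /k/, so it deletes. /u/ is a high vowel flanked by voiceless consonants /k/ and /p/, so it deletes. → [ttkperbi].
/gorifipguzarfuktu/: /i/ is a high vowel flanked by voiceless consonants /f/ and /p/, so it deletes. /u/ is a high vowel flanked by voiceless consonants /f/ and /k/, so it deletes. → [gorifpguzarfktu].
/vrosekikikuhivi/: /i/ is a high vowel flanked by voiceless consonants /k/ and /k/, so it deletes. /i/ is a high vowel flanked by voiceless consonants /k/ and /k/, so it deletes. /u/ is a high vowel flanked by voiceless consonants /k/ and /h/, so it deletes. → [vrosekkkhivi].

voxxeekoxfofk, ttkperbi, gorifpguzarfktu, vrosekkkhivi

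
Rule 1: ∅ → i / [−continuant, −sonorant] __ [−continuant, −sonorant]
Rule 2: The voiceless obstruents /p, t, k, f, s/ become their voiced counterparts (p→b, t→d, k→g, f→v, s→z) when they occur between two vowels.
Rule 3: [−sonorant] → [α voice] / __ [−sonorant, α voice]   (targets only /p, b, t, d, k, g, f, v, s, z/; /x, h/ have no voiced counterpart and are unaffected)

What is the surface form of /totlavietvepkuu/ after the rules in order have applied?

Rule 1 (stop-cluster i-epenthesis): /p/ and /k/ form a stop–stop cluster, so [i] is inserted between them. /totlavietvepkuu/ → totlavietvepikuu.
Rule 2 (intervocalic voicing): /p/ is a voiceless obstruent between vowels /e/ and /i/, so it voices to [b]. /k/ is a voiceless obstruent between vowels /i/ and /u/, so it voices to [g]. /totlavietvepikuu/ → totlavietvebiguu.
Rule 3 (regressive voicing assimilation): /t/ precedes the voiced obstruent /v/, so it voices to [d] by assimilation. /totlavietvebiguu/ → totlaviedvebiguu.

totlaviedvebiguu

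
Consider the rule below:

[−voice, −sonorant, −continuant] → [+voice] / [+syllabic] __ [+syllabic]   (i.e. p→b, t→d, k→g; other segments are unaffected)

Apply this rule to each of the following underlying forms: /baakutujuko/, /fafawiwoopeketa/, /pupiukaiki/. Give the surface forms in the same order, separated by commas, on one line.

/baakutujuko/: /k/ is a voiceless stop between vowels /a/ and /u/, so it voices to [g]. /t/ is a voiceless stop between vowels /u/ and /u/, so it voices to [d]. /k/ is a voiceless stop between vowels /u/ and /o/, so it voices to [g]. → [baagudujugo].
/fafawiwoopeketa/: /p/ is a voiceless stop between vowels /o/ and /e/, so it voices to [b]. /k/ is a voiceless stop between vowels /e/ and /e/, so it voices to [g]. /t/ is a voiceless stop between vowels /e/ and /a/, so it voices to [d]. → [fafawiwoobegeda].
/pupiukaiki/: /p/ is a voiceless stop between vowels /u/ and /i/, so it voices to [b]. /k/ is a voiceless stop between vowels /u/ and /a/, so it voices to [g]. /k/ is a voiceless stop between vowels /i/ and /i/, so it voices to [g]. → [pubiugaigi].

baagudujugo, fafawiwoobegeda, pubiugaigi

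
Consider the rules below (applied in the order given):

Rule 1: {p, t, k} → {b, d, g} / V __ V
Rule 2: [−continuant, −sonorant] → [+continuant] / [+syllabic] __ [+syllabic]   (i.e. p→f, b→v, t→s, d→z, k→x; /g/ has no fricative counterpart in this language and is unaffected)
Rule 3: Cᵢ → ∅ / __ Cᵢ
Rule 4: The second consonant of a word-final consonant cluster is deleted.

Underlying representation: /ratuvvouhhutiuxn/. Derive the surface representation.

Rule 1 (intervocalic voicing): /t/ is a voiceless stop between vowels /a/ and /u/, so it voices to [d]. /t/ is a voiceless stop between vowels /u/ and /i/, so it voices to [d]. /ratuvvouhhutiuxn/ → raduvvouhhudiuxn.
Rule 2 (intervocalic spirantization): /d/ is a stop between vowels /a/ and /u/, so it spirantizes to the fricative [z]. /d/ is a stop between vowels /u/ and /i/, so it spirantizes to the fricative [z]. /raduvvouhhudiuxn/ → razuvvouhhuziuxn.
Rule 3 (degemination): /vv/ is a geminate; the first /v/ deletes. /hh/ is a geminate; the first /h/ deletes. /razuvvouhhuziuxn/ → razuvouhuziuxn.
Rule 4 (final cluster simplification): /n/ is the second consonant of a word-final cluster /xn/, so it deletes. /razuvouhuziuxn/ → razuvouhuziux.

razuvouhuziux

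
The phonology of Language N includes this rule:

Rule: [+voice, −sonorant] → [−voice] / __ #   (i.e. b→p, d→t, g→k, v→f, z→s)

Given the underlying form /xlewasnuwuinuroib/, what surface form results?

xlewasnuwuinuroip

/b/ is a voiced obstruent in word-final position, so it devoices to [p].
Surface form: [xlewasnuwuinuroip].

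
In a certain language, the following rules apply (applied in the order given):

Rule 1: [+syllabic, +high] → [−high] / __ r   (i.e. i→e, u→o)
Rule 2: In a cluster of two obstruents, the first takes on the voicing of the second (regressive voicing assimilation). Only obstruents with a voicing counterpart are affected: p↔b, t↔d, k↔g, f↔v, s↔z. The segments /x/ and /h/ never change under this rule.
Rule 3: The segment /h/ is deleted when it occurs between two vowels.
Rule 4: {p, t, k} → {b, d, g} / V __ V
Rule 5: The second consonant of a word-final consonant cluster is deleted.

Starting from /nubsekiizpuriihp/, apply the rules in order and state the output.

nupsegiisporiih

Rule 1 (pre-rhotic lowering): /u/ is a high vowel immediately before /r/, so it lowers to [o]. /nubsekiizpuriihp/ → nubsekiizporiihp.
Rule 2 (regressive voicing assimilation): /b/ precedes the voiceless obstruent /s/, so it devoices to [p] by assimilation. /z/ precedes the voiceless obstruent /p/, so it devoices to [s] by assimilation. /nubsekiizporiihp/ → nupsekiisporiihp.
Rule 3 (intervocalic h-deletion): no segment meets the environment; /nupsekiisporiihp/ is unchanged.
Rule 4 (intervocalic voicing): /k/ is a voiceless stop between vowels /e/ and /i/, so it voices to [g]. /nupsekiisporiihp/ → nupsegiisporiihp.
Rule 5 (final cluster simplification): /p/ is the second consonant of a word-final cluster /hp/, so it deletes. /nupsegiisporiihp/ → nupsegiisporiih.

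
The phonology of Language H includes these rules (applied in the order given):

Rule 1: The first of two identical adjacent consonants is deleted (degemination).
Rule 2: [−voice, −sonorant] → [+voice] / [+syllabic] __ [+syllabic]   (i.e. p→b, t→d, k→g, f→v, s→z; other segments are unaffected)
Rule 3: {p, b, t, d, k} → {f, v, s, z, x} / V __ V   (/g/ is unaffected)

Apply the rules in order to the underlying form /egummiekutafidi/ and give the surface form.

Rule 1 (degemination): /mm/ is a geminate; the first /m/ deletes. /egummiekutafidi/ → egumiekutafidi.
Rule 2 (intervocalic voicing): /k/ is a voiceless obstruent between vowels /e/ and /u/, so it voices to [g]. /t/ is a voiceless obstruent between vowels /u/ and /a/, so it voices to [d]. /f/ is a voiceless obstruent between vowels /a/ and /i/, so it voices to [v]. /egumiekutafidi/ → egumiegudavidi.
Rule 3 (intervocalic spirantization): /d/ is a stop between vowels /u/ and /a/, so it spirantizes to the fricative [z]. /d/ is a stop between vowels /i/ and /i/, so it spirantizes to the fricative [z]. /egumiegudavidi/ → egumieguzavizi.

egumieguzavizi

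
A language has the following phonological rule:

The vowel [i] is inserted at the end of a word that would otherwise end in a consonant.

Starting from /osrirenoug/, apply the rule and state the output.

the form ends in the consonant /g/, so [i] is inserted word-finally.
Surface form: [osrirenougi].

osrirenougi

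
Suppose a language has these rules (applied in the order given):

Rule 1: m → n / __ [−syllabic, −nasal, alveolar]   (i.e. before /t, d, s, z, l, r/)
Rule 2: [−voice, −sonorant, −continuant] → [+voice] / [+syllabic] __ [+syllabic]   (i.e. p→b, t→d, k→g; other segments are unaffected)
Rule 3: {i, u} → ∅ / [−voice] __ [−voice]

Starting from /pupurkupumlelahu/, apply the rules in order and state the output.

Rule 1 (nasal place assimilation): /m/ precedes the alveolar consonant /l/, so it assimilates in place to [n]. /pupurkupumlelahu/ → pupurkupunlelahu.
Rule 2 (intervocalic voicing): /p/ is a voiceless stop between vowels /u/ and /u/, so it voices to [b]. /p/ is a voiceless stop between vowels /u/ and /u/, so it voices to [b]. /pupurkupunlelahu/ → puburkubunlelahu.
Rule 3 (high vowel syncope): no segment meets the environment; /puburkubunlelahu/ is unchanged.

puburkubunlelahu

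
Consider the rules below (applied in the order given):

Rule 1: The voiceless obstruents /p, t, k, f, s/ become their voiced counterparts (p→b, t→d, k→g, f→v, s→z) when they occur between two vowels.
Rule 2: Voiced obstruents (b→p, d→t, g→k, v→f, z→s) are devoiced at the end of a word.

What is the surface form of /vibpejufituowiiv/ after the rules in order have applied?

vibpejuviduowiif

Rule 1 (intervocalic voicing): /f/ is a voiceless obstruent between vowels /u/ and /i/, so it voices to [v]. /t/ is a voiceless obstruent between vowels /i/ and /u/, so it voices to [d]. /vibpejufituowiiv/ → vibpejuviduowiiv.
Rule 2 (final devoicing): /v/ is a voiced obstruent in word-final position, so it devoices to [f]. /vibpejuviduowiiv/ → vibpejuviduowiif.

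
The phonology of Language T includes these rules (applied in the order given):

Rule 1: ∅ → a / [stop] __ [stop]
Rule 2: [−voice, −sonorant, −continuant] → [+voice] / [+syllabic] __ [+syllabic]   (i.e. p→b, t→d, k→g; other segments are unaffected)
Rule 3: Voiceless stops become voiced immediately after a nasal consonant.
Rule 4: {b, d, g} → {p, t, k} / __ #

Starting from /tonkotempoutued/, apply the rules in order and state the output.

Rule 1 (stop-cluster a-epenthesis): no segment meets the environment; /tonkotempoutued/ is unchanged.
Rule 2 (intervocalic voicing): /t/ is a voiceless stop between vowels /o/ and /e/, so it voices to [d]. /t/ is a voiceless stop between vowels /u/ and /u/, so it voices to [d]. /tonkotempoutued/ → tonkodempoudued.
Rule 3 (post-nasal voicing): /k/ is a voiceless stop immediately after the nasal /n/, so it voices to [g]. /p/ is a voiceless stop immediately after the nasal /m/, so it voices to [b]. /tonkodempoudued/ → tongodemboudued.
Rule 4 (final devoicing): /d/ is a voiced stop in word-final position, so it devoices to [t]. /tongodemboudued/ → tongodembouduet.

tongodembouduet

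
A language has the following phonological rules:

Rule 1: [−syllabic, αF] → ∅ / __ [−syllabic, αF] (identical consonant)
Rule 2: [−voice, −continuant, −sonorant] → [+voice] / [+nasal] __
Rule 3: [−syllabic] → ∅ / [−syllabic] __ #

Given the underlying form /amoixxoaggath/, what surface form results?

Rule 1 (degemination): /xx/ is a geminate; the first /x/ deletes. /gg/ is a geminate; the first /g/ deletes. /amoixxoaggath/ → amoixoagath.
Rule 2 (post-nasal voicing): no segment meets the environment; /amoixoagath/ is unchanged.
Rule 3 (final cluster simplification): /h/ is the second consonant of a word-final cluster /th/, so it deletes. /amoixoagath/ → amoixoagat.

amoixoagat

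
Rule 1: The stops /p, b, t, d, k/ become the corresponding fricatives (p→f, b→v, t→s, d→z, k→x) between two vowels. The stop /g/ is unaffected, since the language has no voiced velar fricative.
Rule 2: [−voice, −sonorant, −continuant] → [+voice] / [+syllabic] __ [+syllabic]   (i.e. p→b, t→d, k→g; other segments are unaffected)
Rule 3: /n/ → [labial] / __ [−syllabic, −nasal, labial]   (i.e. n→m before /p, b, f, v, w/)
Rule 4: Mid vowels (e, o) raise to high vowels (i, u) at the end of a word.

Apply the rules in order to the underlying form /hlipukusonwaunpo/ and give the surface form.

hlifuxusomwaumpu

Rule 1 (intervocalic spirantization): /p/ is a stop between vowels /i/ and /u/, so it spirantizes to the fricative [f]. /k/ is a stop between vowels /u/ and /u/, so it spirantizes to the fricative [x]. /hlipukusonwaunpo/ → hlifuxusonwaunpo.
Rule 2 (intervocalic voicing): no segment meets the environment; /hlifuxusonwaunpo/ is unchanged.
Rule 3 (nasal place assimilation): /n/ precedes the labial consonant /w/, so it assimilates in place to [m]. /n/ precedes the labial consonant /p/, so it assimilates in place to [m]. /hlifuxusonwaunpo/ → hlifuxusomwaumpo.
Rule 4 (final vowel raising): /o/ is a mid vowel in word-final position, so it raises to [u]. /hlifuxusomwaumpo/ → hlifuxusomwaumpu.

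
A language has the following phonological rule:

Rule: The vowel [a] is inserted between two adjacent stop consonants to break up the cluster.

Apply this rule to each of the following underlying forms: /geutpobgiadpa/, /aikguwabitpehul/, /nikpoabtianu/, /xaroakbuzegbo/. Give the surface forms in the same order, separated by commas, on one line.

geutapobagiadapa, aikaguwabitapehul, nikapoabatianu, xaroakabuzegabo

/geutpobgiadpa/: /t/ and /p/ form a stop–stop cluster, so [a] is inserted between them. /b/ and /g/ form a stop–stop cluster, so [a] is inserted between them. /d/ and /p/ form a stop–stop cluster, so [a] is inserted between them. → [geutapobagiadapa].
/aikguwabitpehul/: /k/ and /g/ form a stop–stop cluster, so [a] is inserted between them. /t/ and /p/ form a stop–stop cluster, so [a] is inserted between them. → [aikaguwabitapehul].
/nikpoabtianu/: /k/ and /p/ form a stop–stop cluster, so [a] is inserted between them. /b/ and /t/ form a stop–stop cluster, so [a] is inserted between them. → [nikapoabatianu].
/xaroakbuzegbo/: /k/ and /b/ form a stop–stop cluster, so [a] is inserted between them. /g/ and /b/ form a stop–stop cluster, so [a] is inserted between them. → [xaroakabuzegabo].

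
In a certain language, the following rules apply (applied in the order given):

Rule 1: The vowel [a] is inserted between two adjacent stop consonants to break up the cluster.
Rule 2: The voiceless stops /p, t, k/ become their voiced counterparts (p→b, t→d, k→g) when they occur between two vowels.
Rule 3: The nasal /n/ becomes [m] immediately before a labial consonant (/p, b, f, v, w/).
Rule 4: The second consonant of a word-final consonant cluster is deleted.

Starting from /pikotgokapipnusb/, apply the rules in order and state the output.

Rule 1 (stop-cluster a-epenthesis): /t/ and /g/ form a stop–stop cluster, so [a] is inserted between them. /pikotgokapipnusb/ → pikotagokapipnusb.
Rule 2 (intervocalic voicing): /k/ is a voiceless stop between vowels /i/ and /o/, so it voices to [g]. /t/ is a voiceless stop between vowels /o/ and /a/, so it voices to [d]. /k/ is a voiceless stop between vowels /o/ and /a/, so it voices to [g]. /p/ is a voiceless stop between vowels /a/ and /i/, so it voices to [b]. /pikotagokapipnusb/ → pigodagogabipnusb.
Rule 3 (nasal place assimilation): no segment meets the environment; /pigodagogabipnusb/ is unchanged.
Rule 4 (final cluster simplification): /b/ is the second consonant of a word-final cluster /sb/, so it deletes. /pigodagogabipnusb/ → pigodagogabipnus.

pigodagogabipnus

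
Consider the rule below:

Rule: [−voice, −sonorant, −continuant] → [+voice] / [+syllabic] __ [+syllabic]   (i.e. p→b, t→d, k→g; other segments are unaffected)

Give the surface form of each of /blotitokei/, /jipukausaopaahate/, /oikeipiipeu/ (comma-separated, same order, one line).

blodidogei, jibugausaobaahade, oigeibiibeu

/blotitokei/: /t/ is a voiceless stop between vowels /o/ and /i/, so it voices to [d]. /t/ is a voiceless stop between vowels /i/ and /o/, so it voices to [d]. /k/ is a voiceless stop between vowels /o/ and /e/, so it voices to [g]. → [blodidogei].
/jipukausaopaahate/: /p/ is a voiceless stop between vowels /i/ and /u/, so it voices to [b]. /k/ is a voiceless stop between vowels /u/ and /a/, so it voices to [g]. /p/ is a voiceless stop between vowels /o/ and /a/, so it voices to [b]. /t/ is a voiceless stop between vowels /a/ and /e/, so it voices to [d]. → [jibugausaobaahade].
/oikeipiipeu/: /k/ is a voiceless stop between vowels /i/ and /e/, so it voices to [g]. /p/ is a voiceless stop between vowels /i/ and /i/, so it voices to [b]. /p/ is a voiceless stop between vowels /i/ and /e/, so it voices to [b]. → [oigeibiibeu].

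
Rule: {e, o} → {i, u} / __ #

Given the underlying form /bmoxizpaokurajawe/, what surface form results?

/e/ is a mid vowel in word-final position, so it raises to [i].
Surface form: [bmoxizpaokurajawi].

bmoxizpaokurajawi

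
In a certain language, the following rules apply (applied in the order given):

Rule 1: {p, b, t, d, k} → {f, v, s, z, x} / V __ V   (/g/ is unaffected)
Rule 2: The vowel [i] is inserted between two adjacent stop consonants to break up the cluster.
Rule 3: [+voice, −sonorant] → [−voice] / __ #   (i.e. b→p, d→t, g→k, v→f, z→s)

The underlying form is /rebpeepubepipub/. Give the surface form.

rebipeefuvefifup

Rule 1 (intervocalic spirantization): /p/ is a stop between vowels /e/ and /u/, so it spirantizes to the fricative [f]. /b/ is a stop between vowels /u/ and /e/, so it spirantizes to the fricative [v]. /p/ is a stop between vowels /e/ and /i/, so it spirantizes to the fricative [f]. /p/ is a stop between vowels /i/ and /u/, so it spirantizes to the fricative [f]. /rebpeepubepipub/ → rebpeefuvefifub.
Rule 2 (stop-cluster i-epenthesis): /b/ and /p/ form a stop–stop cluster, so [i] is inserted between them. /rebpeefuvefifub/ → rebipeefuvefifub.
Rule 3 (final devoicing): /b/ is a voiced obstruent in word-final position, so it devoices to [p]. /rebipeefuvefifub/ → rebipeefuvefifup.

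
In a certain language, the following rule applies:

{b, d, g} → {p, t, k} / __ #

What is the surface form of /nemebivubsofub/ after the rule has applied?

/b/ is a voiced stop in word-final position, so it devoices to [p].
The other instances of /b/ do not occur in the required environment and remain unchanged.
Surface form: [nemebivubsofup].

nemebivubsofup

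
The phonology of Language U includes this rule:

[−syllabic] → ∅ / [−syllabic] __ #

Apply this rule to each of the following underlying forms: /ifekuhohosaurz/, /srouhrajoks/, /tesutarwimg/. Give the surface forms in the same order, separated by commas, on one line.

ifekuhohosaur, srouhrajok, tesutarwim

/ifekuhohosaurz/: /z/ is the second consonant of a word-final cluster /rz/, so it deletes. → [ifekuhohosaur].
/srouhrajoks/: /s/ is the second consonant of a word-final cluster /ks/, so it deletes. → [srouhrajok].
/tesutarwimg/: /g/ is the second consonant of a word-final cluster /mg/, so it deletes. → [tesutarwim].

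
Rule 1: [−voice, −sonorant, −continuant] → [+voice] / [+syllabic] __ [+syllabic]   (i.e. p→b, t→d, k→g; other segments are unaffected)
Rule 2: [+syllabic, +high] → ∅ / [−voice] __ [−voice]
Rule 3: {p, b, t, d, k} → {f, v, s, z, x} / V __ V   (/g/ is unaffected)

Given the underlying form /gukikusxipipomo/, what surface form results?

Rule 1 (intervocalic voicing): /k/ is a voiceless stop between vowels /u/ and /i/, so it voices to [g]. /k/ is a voiceless stop between vowels /i/ and /u/, so it voices to [g]. /p/ is a voiceless stop between vowels /i/ and /i/, so it voices to [b]. /p/ is a voiceless stop between vowels /i/ and /o/, so it voices to [b]. /gukikusxipipomo/ → gugigusxibibomo.
Rule 2 (high vowel syncope): no segment meets the environment; /gugigusxibibomo/ is unchanged.
Rule 3 (intervocalic spirantization): /b/ is a stop between vowels /i/ and /i/, so it spirantizes to the fricative [v]. /b/ is a stop between vowels /i/ and /o/, so it spirantizes to the fricative [v]. /gugigusxibibomo/ → gugigusxivivomo.

gugigusxivivomo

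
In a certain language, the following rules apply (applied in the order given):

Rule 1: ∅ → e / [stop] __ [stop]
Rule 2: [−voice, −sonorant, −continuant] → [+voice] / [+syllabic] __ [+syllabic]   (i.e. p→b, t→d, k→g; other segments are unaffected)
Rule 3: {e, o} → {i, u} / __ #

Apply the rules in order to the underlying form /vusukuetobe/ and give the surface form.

vusuguedobi

Rule 1 (stop-cluster e-epenthesis): no segment meets the environment; /vusukuetobe/ is unchanged.
Rule 2 (intervocalic voicing): /k/ is a voiceless stop between vowels /u/ and /u/, so it voices to [g]. /t/ is a voiceless stop between vowels /e/ and /o/, so it voices to [d]. /vusukuetobe/ → vusuguedobe.
Rule 3 (final vowel raising): /e/ is a mid vowel in word-final position, so it raises to [i]. /vusuguedobe/ → vusuguedobi.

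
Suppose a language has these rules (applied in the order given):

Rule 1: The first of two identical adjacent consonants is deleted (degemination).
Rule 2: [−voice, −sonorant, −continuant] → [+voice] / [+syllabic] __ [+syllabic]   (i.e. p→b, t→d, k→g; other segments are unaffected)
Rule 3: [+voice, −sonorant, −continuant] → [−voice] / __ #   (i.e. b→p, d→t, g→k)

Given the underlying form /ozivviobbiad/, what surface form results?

Rule 1 (degemination): /vv/ is a geminate; the first /v/ deletes. /bb/ is a geminate; the first /b/ deletes. /ozivviobbiad/ → oziviobiad.
Rule 2 (intervocalic voicing): no segment meets the environment; /oziviobiad/ is unchanged.
Rule 3 (final devoicing): /d/ is a voiced stop in word-final position, so it devoices to [t]. /oziviobiad/ → oziviobiat.

oziviobiat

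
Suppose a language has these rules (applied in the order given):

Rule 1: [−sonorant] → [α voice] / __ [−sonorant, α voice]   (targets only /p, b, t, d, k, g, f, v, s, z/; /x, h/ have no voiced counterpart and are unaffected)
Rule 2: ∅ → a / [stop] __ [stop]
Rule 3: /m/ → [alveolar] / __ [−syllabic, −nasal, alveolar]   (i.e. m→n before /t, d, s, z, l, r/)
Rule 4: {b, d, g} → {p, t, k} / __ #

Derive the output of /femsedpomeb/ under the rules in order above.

Rule 1 (regressive voicing assimilation): /d/ precedes the voiceless obstruent /p/, so it devoices to [t] by assimilation. /femsedpomeb/ → femsetpomeb.
Rule 2 (stop-cluster a-epenthesis): /t/ and /p/ form a stop–stop cluster, so [a] is inserted between them. /femsetpomeb/ → femsetapomeb.
Rule 3 (nasal place assimilation): /m/ precedes the alveolar consonant /s/, so it assimilates in place to [n]. /femsetapomeb/ → fensetapomeb.
Rule 4 (final devoicing): /b/ is a voiced stop in word-final position, so it devoices to [p]. /fensetapomeb/ → fensetapomep.

fensetapomep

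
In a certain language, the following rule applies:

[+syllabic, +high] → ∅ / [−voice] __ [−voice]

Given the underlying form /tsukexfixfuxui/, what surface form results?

/u/ is a high vowel flanked by voiceless consonants /s/ and /k/, so it deletes.
/i/ is a high vowel flanked by voiceless consonants /f/ and /x/, so it deletes.
/u/ is a high vowel flanked by voiceless consonants /f/ and /x/, so it deletes.
The other instances of /u/, /i/ do not occur in the required environment and remain unchanged.
Surface form: [tskexfxfxui].

tskexfxfxui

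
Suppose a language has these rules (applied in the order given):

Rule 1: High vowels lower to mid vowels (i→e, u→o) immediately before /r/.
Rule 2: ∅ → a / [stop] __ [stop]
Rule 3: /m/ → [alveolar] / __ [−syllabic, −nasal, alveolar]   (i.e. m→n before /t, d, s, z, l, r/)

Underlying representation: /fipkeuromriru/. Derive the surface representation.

Rule 1 (pre-rhotic lowering): /u/ is a high vowel immediately before /r/, so it lowers to [o]. /i/ is a high vowel immediately before /r/, so it lowers to [e]. /fipkeuromriru/ → fipkeoromreru.
Rule 2 (stop-cluster a-epenthesis): /p/ and /k/ form a stop–stop cluster, so [a] is inserted between them. /fipkeoromreru/ → fipakeoromreru.
Rule 3 (nasal place assimilation): /m/ precedes the alveolar consonant /r/, so it assimilates in place to [n]. /fipakeoromreru/ → fipakeoronreru.

fipakeoronreru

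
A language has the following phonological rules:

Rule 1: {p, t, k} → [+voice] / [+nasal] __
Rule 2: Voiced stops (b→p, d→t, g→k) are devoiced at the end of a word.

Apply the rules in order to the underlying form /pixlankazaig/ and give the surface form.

pixlangazaik

Rule 1 (post-nasal voicing): /k/ is a voiceless stop immediately after the nasal /n/, so it voices to [g]. /pixlankazaig/ → pixlangazaig.
Rule 2 (final devoicing): /g/ is a voiced stop in word-final position, so it devoices to [k]. /pixlangazaig/ → pixlangazaik.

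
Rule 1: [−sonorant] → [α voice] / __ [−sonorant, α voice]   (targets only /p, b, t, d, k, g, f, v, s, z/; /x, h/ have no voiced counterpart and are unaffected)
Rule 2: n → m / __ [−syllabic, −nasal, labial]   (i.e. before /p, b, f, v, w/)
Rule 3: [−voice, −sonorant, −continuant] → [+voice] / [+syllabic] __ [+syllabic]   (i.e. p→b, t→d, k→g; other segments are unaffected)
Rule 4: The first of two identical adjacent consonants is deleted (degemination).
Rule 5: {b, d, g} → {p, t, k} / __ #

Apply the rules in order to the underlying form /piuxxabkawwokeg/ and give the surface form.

piuxapkawogek

Rule 1 (regressive voicing assimilation): /b/ precedes the voiceless obstruent /k/, so it devoices to [p] by assimilation. /piuxxabkawwokeg/ → piuxxapkawwokeg.
Rule 2 (nasal place assimilation): no segment meets the environment; /piuxxapkawwokeg/ is unchanged.
Rule 3 (intervocalic voicing): /k/ is a voiceless stop between vowels /o/ and /e/, so it voices to [g]. /piuxxapkawwokeg/ → piuxxapkawwogeg.
Rule 4 (degemination): /xx/ is a geminate; the first /x/ deletes. /ww/ is a geminate; the first /w/ deletes. /piuxxapkawwogeg/ → piuxapkawogeg.
Rule 5 (final devoicing): /g/ is a voiced stop in word-final position, so it devoices to [k]. /piuxapkawogeg/ → piuxapkawogek.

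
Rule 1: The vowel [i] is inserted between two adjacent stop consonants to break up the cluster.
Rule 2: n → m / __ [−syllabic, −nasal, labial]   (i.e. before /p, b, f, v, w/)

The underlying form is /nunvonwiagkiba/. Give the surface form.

Rule 1 (stop-cluster i-epenthesis): /g/ and /k/ form a stop–stop cluster, so [i] is inserted between them. /nunvonwiagkiba/ → nunvonwiagikiba.
Rule 2 (nasal place assimilation): /n/ precedes the labial consonant /v/, so it assimilates in place to [m]. /n/ precedes the labial consonant /w/, so it assimilates in place to [m]. /nunvonwiagikiba/ → numvomwiagikiba.

numvomwiagikiba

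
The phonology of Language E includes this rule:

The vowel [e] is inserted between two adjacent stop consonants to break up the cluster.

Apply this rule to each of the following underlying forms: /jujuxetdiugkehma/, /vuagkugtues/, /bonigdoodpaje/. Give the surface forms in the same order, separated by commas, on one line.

/jujuxetdiugkehma/: /t/ and /d/ form a stop–stop cluster, so [e] is inserted between them. /g/ and /k/ form a stop–stop cluster, so [e] is inserted between them. → [jujuxetediugekehma].
/vuagkugtues/: /g/ and /k/ form a stop–stop cluster, so [e] is inserted between them. /g/ and /t/ form a stop–stop cluster, so [e] is inserted between them. → [vuagekugetues].
/bonigdoodpaje/: /g/ and /d/ form a stop–stop cluster, so [e] is inserted between them. /d/ and /p/ form a stop–stop cluster, so [e] is inserted between them. → [bonigedoodepaje].

jujuxetediugekehma, vuagekugetues, bonigedoodepaje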